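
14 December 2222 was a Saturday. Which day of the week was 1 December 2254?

Day-of-year of December 14, 2222: 348.
Day-of-year of December 1, 2254: 335.
2222 has 365 days, so 365 − 348 = 17 days remain in 2222.
Full years 2223–2253: 23 common + 8 leap = 23×365 + 8×366 = 11323 days.
Total: 17 + 11323 + 335 = 11675 days.
11675 mod 7 = 6, so 6 days after Saturday is Friday.

Friday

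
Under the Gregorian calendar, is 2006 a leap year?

No

2006 is not a leap year.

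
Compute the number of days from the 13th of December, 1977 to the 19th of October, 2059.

Day-of-year of December 13, 1977: 347.
Day-of-year of October 19, 2059: 292.
1977 has 365 days, so 365 − 347 = 18 days remain in 1977.
Full years 1978–2058: 61 common + 20 leap = 61×365 + 20×366 = 29585 days.
Total: 18 + 29585 + 292 = 29895 days.

29895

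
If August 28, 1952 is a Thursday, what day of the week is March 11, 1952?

Tuesday

Count forward from the earlier date (March 11, 1952) to the later (August 28, 1952):
March 1952: 31 − 11 = 20 days remain.
Then April (30), May (31), June (30), July (31): 30 + 31 + 30 + 31 = 122 days.
August 1–28, 1952: 28 days.
Total: 20 + 122 + 28 = 170 days.
170 mod 7 = 2, so 2 days before Thursday is Tuesday.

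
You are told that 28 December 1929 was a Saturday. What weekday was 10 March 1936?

December 28, 1929 → December 28, 1930: 365 days.
December 28, 1930 → December 28, 1931: 365 days.
December 28, 1931 → December 28, 1932: 366 days (1932 is a leap year).
December 28, 1932 → December 28, 1933: 365 days.
December 28, 1933 → December 28, 1934: 365 days.
December 28, 1934 → December 28, 1935: 365 days.
December 1935: 31 − 28 = 3 days remain.
Then January (31), February 1936 (29): 31 + 29 = 60 days.
March 1–10, 1936: 10 days.
Residual: 73 days.
Total: 2264 days.
2264 mod 7 = 3, so 3 days after Saturday is Tuesday.

Tuesday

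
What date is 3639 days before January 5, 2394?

January 19, 2384

Count 3639 days before January 5, 2394:
Day-of-year of January 19, 2384: 19.
Day-of-year of January 5, 2394: 5.
2384 has 366 days, so 366 − 19 = 347 days remain in 2384.
Full years 2385–2393: 7 common + 2 leap = 7×365 + 2×366 = 3287 days.
Total: 347 + 3287 + 5 = 3639 days.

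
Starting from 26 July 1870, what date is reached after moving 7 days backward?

19 July 1870

Count 7 days before July 26, 1870:
Within July 1870: 26 − 19 = 7 days.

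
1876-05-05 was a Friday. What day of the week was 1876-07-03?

Monday

May 1876: 31 − 5 = 26 days remain.
Then June (30): 30 days.
July 1–3, 1876: 3 days.
Total: 26 + 30 + 3 = 59 days.
59 mod 7 = 3, so 3 days after Friday is Monday.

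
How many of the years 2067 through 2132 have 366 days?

Years divisible by 4: 2068, 2072, …, 2132 — 17 in all.
Of these, 2100 is divisible by 100 but not 400, so not leap.
Leap years: 17 − 1 = 16.

16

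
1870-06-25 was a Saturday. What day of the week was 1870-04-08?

Count forward from the earlier date (April 8, 1870) to the later (June 25, 1870):
April 1870: 30 − 8 = 22 days remain.
Then May (31): 31 days.
June 1–25, 1870: 25 days.
Total: 22 + 31 + 25 = 78 days.
78 mod 7 = 1, so 1 day before Saturday is Friday.

Friday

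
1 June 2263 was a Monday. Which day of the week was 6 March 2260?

Tuesday

Count forward from the earlier date (March 6, 2260) to the later (June 1, 2263):
Day-of-year of March 6, 2260: 66.
Day-of-year of June 1, 2263: 152.
2260 has 366 days, so 366 − 66 = 300 days remain in 2260.
Full years: 2261: 365; 2262: 365. Sum = 730.
Total: 300 + 730 + 152 = 1182 days.
1182 mod 7 = 6, so 6 days before Monday is Tuesday.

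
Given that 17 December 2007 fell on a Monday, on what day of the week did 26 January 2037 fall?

From December 17, 2007 to December 17, 2036: 29 years, of which 8 contain a Feb 29 — 21×365 + 8×366 = 10593 days.
December 2036: 31 − 17 = 14 days remain.
January 1–26, 2037: 26 days.
Residual: 40 days.
Total: 10633 days.
10633 is a multiple of 7, so 26 January 2037 falls on the same weekday: Monday.

Monday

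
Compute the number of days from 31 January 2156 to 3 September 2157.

581

January 31, 2156 → January 31, 2157: 366 days (2156 is a leap year).
January 2157: 31 − 31 = 0 days remain.
Then February 2157 (28), March (31), April (30), May (31), June (30), July (31), August (31): 28 + 31 + 30 + 31 + 30 + 31 + 31 = 212 days.
September 1–3, 2157: 3 days.
Residual: 215 days.
Total: 581 days.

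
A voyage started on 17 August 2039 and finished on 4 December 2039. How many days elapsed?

August 2039: 31 − 17 = 14 days remain.
Then September (30), October (31), November (30): 30 + 31 + 30 = 91 days.
December 1–4, 2039: 4 days.
Total: 14 + 91 + 4 = 109 days.

109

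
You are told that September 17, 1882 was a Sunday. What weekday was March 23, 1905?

Thursday

Day-of-year of September 17, 1882: 260.
Day-of-year of March 23, 1905: 82.
1882 has 365 days, so 365 − 260 = 105 days remain in 1882.
Full years 1883–1904: 17 common + 5 leap = 17×365 + 5×366 = 8035 days.
Total: 105 + 8035 + 82 = 8222 days.
8222 mod 7 = 4, so 4 days after Sunday is Thursday.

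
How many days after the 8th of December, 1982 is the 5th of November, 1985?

1063

December 8, 1982 → December 8, 1983: 365 days.
December 8, 1983 → December 8, 1984: 366 days (1984 is a leap year).
December 1984: 31 − 8 = 23 days remain.
Then 10 full months totalling 304 days.
November 1–5, 1985: 5 days.
Residual: 332 days.
Total: 1063 days.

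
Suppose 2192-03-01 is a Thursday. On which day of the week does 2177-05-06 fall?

Count forward from the earlier date (May 6, 2177) to the later (March 1, 2192):
Day-of-year of May 6, 2177: 126.
Day-of-year of March 1, 2192: 61.
2177 has 365 days, so 365 − 126 = 239 days remain in 2177.
Full years 2178–2191: 11 common + 3 leap = 11×365 + 3×366 = 5113 days.
Total: 239 + 5113 + 61 = 5413 days.
5413 mod 7 = 2, so 2 days before Thursday is Tuesday.

Tuesday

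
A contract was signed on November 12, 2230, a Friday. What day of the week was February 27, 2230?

Count forward from the earlier date (February 27, 2230) to the later (November 12, 2230):
February 2230: 28 − 27 = 1 day remains (2230 is not a leap year, so February has 28 days).
Then March (31), April (30), May (31), June (30), July (31), August (31), September (30), October (31): 31 + 30 + 31 + 30 + 31 + 31 + 30 + 31 = 245 days.
November 1–12, 2230: 12 days.
Total: 1 + 245 + 12 = 258 days.
258 mod 7 = 6, so 6 days before Friday is Saturday.

Saturday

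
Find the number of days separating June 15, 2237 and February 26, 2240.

986

Day-of-year of June 15, 2237: 166.
Day-of-year of February 26, 2240: 57.
2237 has 365 days, so 365 − 166 = 199 days remain in 2237.
Full years: 2238: 365; 2239: 365. Sum = 730.
Total: 199 + 730 + 57 = 986 days.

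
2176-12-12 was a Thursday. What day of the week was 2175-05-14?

Sunday

Count forward from the earlier date (May 14, 2175) to the later (December 12, 2176):
May 14, 2175 → May 14, 2176: 366 days (2176 is a leap year).
May 2176: 31 − 14 = 17 days remain.
Then June (30), July (31), August (31), September (30), October (31), November (30): 30 + 31 + 31 + 30 + 31 + 30 = 183 days.
December 1–12, 2176: 12 days.
Residual: 212 days.
Total: 578 days.
578 mod 7 = 4, so 4 days before Thursday is Sunday.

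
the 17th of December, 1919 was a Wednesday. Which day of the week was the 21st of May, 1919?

Wednesday

Count forward from the earlier date (May 21, 1919) to the later (December 17, 1919):
May 1919: 31 − 21 = 10 days remain.
Then June (30), July (31), August (31), September (30), October (31), November (30): 30 + 31 + 31 + 30 + 31 + 30 = 183 days.
December 1–17, 1919: 17 days.
Total: 10 + 183 + 17 = 210 days.
210 is a multiple of 7, so the 21st of May, 1919 falls on the same weekday: Wednesday.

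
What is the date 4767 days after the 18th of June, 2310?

the 7th of July, 2323

Count 4767 days after June 18, 2310:
From June 18, 2310 to June 18, 2323: 13 years, of which 3 contain a Feb 29 — 10×365 + 3×366 = 4748 days.
June 2323: 30 − 18 = 12 days remain.
July 1–7, 2323: 7 days.
Residual: 19 days.
Total: 4767 days.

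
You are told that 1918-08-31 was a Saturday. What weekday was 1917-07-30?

Count forward from the earlier date (July 30, 1917) to the later (August 31, 1918):
Day-of-year of July 30, 1917: 211.
Day-of-year of August 31, 1918: 243.
1917 has 365 days, so 365 − 211 = 154 days remain in 1917.
Total: 154 + 243 = 397 days.
397 mod 7 = 5, so 5 days before Saturday is Monday.

Monday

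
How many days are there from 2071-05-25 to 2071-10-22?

May 2071: 31 − 25 = 6 days remain.
Then June (30), July (31), August (31), September (30): 30 + 31 + 31 + 30 = 122 days.
October 1–22, 2071: 22 days.
Total: 6 + 122 + 22 = 150 days.

150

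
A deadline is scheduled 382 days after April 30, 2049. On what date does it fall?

May 17, 2050

Count 382 days after April 30, 2049:
April 30, 2049 → April 30, 2050: 365 days.
April 2050: 30 − 30 = 0 days remain.
May 1–17, 2050: 17 days.
Residual: 17 days.
Total: 382 days.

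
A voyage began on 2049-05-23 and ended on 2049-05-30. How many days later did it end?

Within May 2049: 30 − 23 = 7 days.

7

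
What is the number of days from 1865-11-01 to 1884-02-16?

6681

From November 1, 1865 to November 1, 1883: 18 years, of which 4 contain a Feb 29 — 14×365 + 4×366 = 6574 days.
November 1883: 30 − 1 = 29 days remain.
Then December (31), January (31): 31 + 31 = 62 days.
February 1–16, 1884: 16 days (1884 is a leap year).
Residual: 107 days.
Total: 6681 days.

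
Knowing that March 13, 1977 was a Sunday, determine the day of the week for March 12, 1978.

Sunday

Day-of-year of March 13, 1977: 72.
Day-of-year of March 12, 1978: 71.
1977 has 365 days, so 365 − 72 = 293 days remain in 1977.
Total: 293 + 71 = 364 days.
364 is a multiple of 7, so March 12, 1978 falls on the same weekday: Sunday.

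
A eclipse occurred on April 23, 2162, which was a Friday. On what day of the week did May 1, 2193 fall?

From April 23, 2162 to April 23, 2193: 31 years, of which 8 contain a Feb 29 — 23×365 + 8×366 = 11323 days.
April 2193: 30 − 23 = 7 days remain.
May 1, 2193: 1 day.
Residual: 8 days.
Total: 11331 days.
11331 mod 7 = 5, so 5 days after Friday is Wednesday.

Wednesday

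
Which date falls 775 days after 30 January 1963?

15 March 1965

Count 775 days after January 30, 1963:
Day-of-year of January 30, 1963: 30.
Day-of-year of March 15, 1965: 74.
1963 has 365 days, so 365 − 30 = 335 days remain in 1963.
Full years: 1964: 366. Sum = 366.
Total: 335 + 366 + 74 = 775 days.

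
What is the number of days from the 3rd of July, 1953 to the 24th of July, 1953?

Within July 1953: 24 − 3 = 21 days.

21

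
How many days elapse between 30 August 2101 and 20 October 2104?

August 30, 2101 → August 30, 2102: 365 days.
August 30, 2102 → August 30, 2103: 365 days.
August 30, 2103 → August 30, 2104: 366 days (2104 is a leap year).
August 2104: 31 − 30 = 1 day remains.
Then September (30): 30 days.
October 1–20, 2104: 20 days.
Residual: 51 days.
Total: 1147 days.

1147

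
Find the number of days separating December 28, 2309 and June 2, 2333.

From December 28, 2309 to December 28, 2332: 23 years, of which 6 contain a Feb 29 — 17×365 + 6×366 = 8401 days.
December 2332: 31 − 28 = 3 days remain.
Then January (31), February 2333 (28), March (31), April (30), May (31): 31 + 28 + 31 + 30 + 31 = 151 days.
June 1–2, 2333: 2 days.
Residual: 156 days.
Total: 8557 days.

8557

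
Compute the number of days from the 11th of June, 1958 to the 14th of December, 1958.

June 1958: 30 − 11 = 19 days remain.
Then July (31), August (31), September (30), October (31), November (30): 31 + 31 + 30 + 31 + 30 = 153 days.
December 1–14, 1958: 14 days.
Total: 19 + 153 + 14 = 186 days.

186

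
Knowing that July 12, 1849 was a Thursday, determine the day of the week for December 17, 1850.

Tuesday

July 12, 1849 → July 12, 1850: 365 days.
July 1850: 31 − 12 = 19 days remain.
Then August (31), September (30), October (31), November (30): 31 + 30 + 31 + 30 = 122 days.
December 1–17, 1850: 17 days.
Residual: 158 days.
Total: 523 days.
523 mod 7 = 5, so 5 days after Thursday is Tuesday.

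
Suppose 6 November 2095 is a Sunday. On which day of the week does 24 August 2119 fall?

From November 6, 2095 to November 6, 2118: 23 years, of which 5 contain a Feb 29 — 18×365 + 5×366 = 8400 days.
(2100 is not a leap year (divisible by 100 but not 400).)
November 2118: 30 − 6 = 24 days remain.
Then December (31), January (31), February 2119 (28), March (31), April (30), May (31), June (30), July (31): 31 + 31 + 28 + 31 + 30 + 31 + 30 + 31 = 243 days.
August 1–24, 2119: 24 days.
Residual: 291 days.
Total: 8691 days.
8691 mod 7 = 4, so 4 days after Sunday is Thursday.

Thursday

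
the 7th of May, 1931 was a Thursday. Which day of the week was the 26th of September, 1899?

Tuesday

Count forward from the earlier date (September 26, 1899) to the later (May 7, 1931):
From September 26, 1899 to September 26, 1930: 31 years, of which 7 contain a Feb 29 — 24×365 + 7×366 = 11322 days.
(1900 is not a leap year (divisible by 100 but not 400).)
September 1930: 30 − 26 = 4 days remain.
Then October (31), November (30), December (31), January (31), February 1931 (28), March (31), April (30): 31 + 30 + 31 + 31 + 28 + 31 + 30 = 212 days.
May 1–7, 1931: 7 days.
Residual: 223 days.
Total: 11545 days.
11545 mod 7 = 2, so 2 days before Thursday is Tuesday.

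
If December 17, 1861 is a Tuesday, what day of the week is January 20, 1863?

Tuesday

December 17, 1861 → December 17, 1862: 365 days.
December 1862: 31 − 17 = 14 days remain.
January 1–20, 1863: 20 days.
Residual: 34 days.
Total: 399 days.
399 is a multiple of 7, so January 20, 1863 falls on the same weekday: Tuesday.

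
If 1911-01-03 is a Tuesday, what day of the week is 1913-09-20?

Day-of-year of January 3, 1911: 3.
Day-of-year of September 20, 1913: 263.
1911 has 365 days, so 365 − 3 = 362 days remain in 1911.
Full years: 1912: 366. Sum = 366.
Total: 362 + 366 + 263 = 991 days.
991 mod 7 = 4, so 4 days after Tuesday is Saturday.

Saturday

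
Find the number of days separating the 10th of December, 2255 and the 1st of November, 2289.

Day-of-year of December 10, 2255: 344.
Day-of-year of November 1, 2289: 305.
2255 has 365 days, so 365 − 344 = 21 days remain in 2255.
Full years 2256–2288: 24 common + 9 leap = 24×365 + 9×366 = 12054 days.
Total: 21 + 12054 + 305 = 12380 days.

12380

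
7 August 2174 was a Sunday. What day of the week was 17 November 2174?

August 2174: 31 − 7 = 24 days remain.
Then September (30), October (31): 30 + 31 = 61 days.
November 1–17, 2174: 17 days.
Total: 24 + 61 + 17 = 102 days.
102 mod 7 = 4, so 4 days after Sunday is Thursday.

Thursday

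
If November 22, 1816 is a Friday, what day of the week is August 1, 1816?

Thursday

Count forward from the earlier date (August 1, 1816) to the later (November 22, 1816):
August 1816: 31 − 1 = 30 days remain.
Then September (30), October (31): 30 + 31 = 61 days.
November 1–22, 1816: 22 days.
Total: 30 + 61 + 22 = 113 days.
113 mod 7 = 1, so 1 day before Friday is Thursday.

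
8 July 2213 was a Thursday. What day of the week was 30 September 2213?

July 2213: 31 − 8 = 23 days remain.
Then August (31): 31 days.
September 1–30, 2213: 30 days.
Total: 23 + 31 + 30 = 84 days.
84 is a multiple of 7, so 30 September 2213 falls on the same weekday: Thursday.

Thursday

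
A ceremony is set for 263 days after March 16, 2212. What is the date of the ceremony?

December 4, 2212

Count 263 days after March 16, 2212:
March 2212: 31 − 16 = 15 days remain.
Then April (30), May (31), June (30), July (31), August (31), September (30), October (31), November (30): 30 + 31 + 30 + 31 + 31 + 30 + 31 + 30 = 244 days.
December 1–4, 2212: 4 days.
Total: 15 + 244 + 4 = 263 days.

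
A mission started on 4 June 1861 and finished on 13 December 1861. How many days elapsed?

192

June 1861: 30 − 4 = 26 days remain.
Then July (31), August (31), September (30), October (31), November (30): 31 + 31 + 30 + 31 + 30 = 153 days.
December 1–13, 1861: 13 days.
Total: 26 + 153 + 13 = 192 days.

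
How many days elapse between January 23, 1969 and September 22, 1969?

242

January 1969: 31 − 23 = 8 days remain.
Then February 1969 (28), March (31), April (30), May (31), June (30), July (31), August (31): 28 + 31 + 30 + 31 + 30 + 31 + 31 = 212 days.
September 1–22, 1969: 22 days.
Total: 8 + 212 + 22 = 242 days.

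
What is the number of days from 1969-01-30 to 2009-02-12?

14623

From January 30, 1969 to January 30, 2009: 40 years, of which 10 contain a Feb 29 — 30×365 + 10×366 = 14610 days.
(2000 is a leap year (divisible by 400).)
January 2009: 31 − 30 = 1 day remains.
February 1–12, 2009: 12 days (2009 is not a leap year).
Residual: 13 days.
Total: 14623 days.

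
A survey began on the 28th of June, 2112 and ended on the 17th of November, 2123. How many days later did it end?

4159

Day-of-year of June 28, 2112: 180.
Day-of-year of November 17, 2123: 321.
2112 has 366 days, so 366 − 180 = 186 days remain in 2112.
Full years 2113–2122: 8 common + 2 leap = 8×365 + 2×366 = 3652 days.
Total: 186 + 3652 + 321 = 4159 days.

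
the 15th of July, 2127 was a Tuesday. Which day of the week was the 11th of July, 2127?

Friday

Count forward from the earlier date (July 11, 2127) to the later (July 15, 2127):
Within July 2127: 15 − 11 = 4 days.
4 mod 7 = 4, so 4 days before Tuesday is Friday.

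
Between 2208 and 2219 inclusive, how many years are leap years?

Years divisible by 4 in [2208, 2219]: 2208, 2212, 2216.
No century exceptions apply. Count: 3.

3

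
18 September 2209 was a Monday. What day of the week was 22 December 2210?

Day-of-year of September 18, 2209: 261.
Day-of-year of December 22, 2210: 356.
2209 has 365 days, so 365 − 261 = 104 days remain in 2209.
Total: 104 + 356 = 460 days.
460 mod 7 = 5, so 5 days after Monday is Saturday.

Saturday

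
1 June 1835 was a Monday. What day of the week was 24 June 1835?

Wednesday

Within June 1835: 24 − 1 = 23 days.
23 mod 7 = 2, so 2 days after Monday is Wednesday.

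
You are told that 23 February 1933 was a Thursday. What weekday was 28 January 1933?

Saturday

Count forward from the earlier date (January 28, 1933) to the later (February 23, 1933):
January 1933: 31 − 28 = 3 days remain.
February 1–23, 1933: 23 days (1933 is not a leap year).
Total: 3 + 23 = 26 days.
26 mod 7 = 5, so 5 days before Thursday is Saturday.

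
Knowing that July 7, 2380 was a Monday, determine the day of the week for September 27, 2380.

July 2380: 31 − 7 = 24 days remain.
Then August (31): 31 days.
September 1–27, 2380: 27 days.
Total: 24 + 31 + 27 = 82 days.
82 mod 7 = 5, so 5 days after Monday is Saturday.

Saturday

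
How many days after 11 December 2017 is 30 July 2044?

9728

Day-of-year of December 11, 2017: 345.
Day-of-year of July 30, 2044: 212.
2017 has 365 days, so 365 − 345 = 20 days remain in 2017.
Full years 2018–2043: 20 common + 6 leap = 20×365 + 6×366 = 9496 days.
Total: 20 + 9496 + 212 = 9728 days.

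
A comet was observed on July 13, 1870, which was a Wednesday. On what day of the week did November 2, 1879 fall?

Sunday

Day-of-year of July 13, 1870: 194.
Day-of-year of November 2, 1879: 306.
1870 has 365 days, so 365 − 194 = 171 days remain in 1870.
Full years 1871–1878: 6 common + 2 leap = 6×365 + 2×366 = 2922 days.
Total: 171 + 2922 + 306 = 3399 days.
3399 mod 7 = 4, so 4 days after Wednesday is Sunday.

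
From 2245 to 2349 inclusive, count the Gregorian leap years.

Years divisible by 4: 2248, 2252, …, 2348 — 26 in all.
Of these, 2300 is divisible by 100 but not 400, so not leap.
Leap years: 26 − 1 = 25.

25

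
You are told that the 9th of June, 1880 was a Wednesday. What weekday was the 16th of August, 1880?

Monday

June 1880: 30 − 9 = 21 days remain.
Then July (31): 31 days.
August 1–16, 1880: 16 days.
Total: 21 + 31 + 16 = 68 days.
68 mod 7 = 5, so 5 days after Wednesday is Monday.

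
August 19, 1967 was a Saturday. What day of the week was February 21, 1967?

Count forward from the earlier date (February 21, 1967) to the later (August 19, 1967):
February 1967: 28 − 21 = 7 days remain (1967 is not a leap year, so February has 28 days).
Then March (31), April (30), May (31), June (30), July (31): 31 + 30 + 31 + 30 + 31 = 153 days.
August 1–19, 1967: 19 days.
Total: 7 + 153 + 19 = 179 days.
179 mod 7 = 4, so 4 days before Saturday is Tuesday.

Tuesday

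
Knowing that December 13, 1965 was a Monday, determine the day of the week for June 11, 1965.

Friday

Count forward from the earlier date (June 11, 1965) to the later (December 13, 1965):
June 1965: 30 − 11 = 19 days remain.
Then July (31), August (31), September (30), October (31), November (30): 31 + 31 + 30 + 31 + 30 = 153 days.
December 1–13, 1965: 13 days.
Total: 19 + 153 + 13 = 185 days.
185 mod 7 = 3, so 3 days before Monday is Friday.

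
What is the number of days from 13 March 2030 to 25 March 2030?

12

Within March 2030: 25 − 13 = 12 days.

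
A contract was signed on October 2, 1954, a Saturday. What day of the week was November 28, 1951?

Count forward from the earlier date (November 28, 1951) to the later (October 2, 1954):
Day-of-year of November 28, 1951: 332.
Day-of-year of October 2, 1954: 275.
1951 has 365 days, so 365 − 332 = 33 days remain in 1951.
Full years: 1952: 366; 1953: 365. Sum = 731.
Total: 33 + 731 + 275 = 1039 days.
1039 mod 7 = 3, so 3 days before Saturday is Wednesday.

Wednesday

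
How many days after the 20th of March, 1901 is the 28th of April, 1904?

1135

Day-of-year of March 20, 1901: 79.
Day-of-year of April 28, 1904: 119.
1901 has 365 days, so 365 − 79 = 286 days remain in 1901.
Full years: 1902: 365; 1903: 365. Sum = 730.
Total: 286 + 730 + 119 = 1135 days.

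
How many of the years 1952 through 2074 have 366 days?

31

Years divisible by 4: 1952, 1956, …, 2072 — 31 in all.
2000 is divisible by 400, so still leap.
No century exceptions apply. Count: 31.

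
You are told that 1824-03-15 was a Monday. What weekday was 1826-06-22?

Thursday

March 1824: 31 − 15 = 16 days remain.
Then 26 full months totalling 791 days.
June 1–22, 1826: 22 days.
Total: 16 + 791 + 22 = 829 days.
829 mod 7 = 3, so 3 days after Monday is Thursday.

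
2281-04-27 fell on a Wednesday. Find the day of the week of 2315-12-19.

From April 27, 2281 to April 27, 2315: 34 years, of which 7 contain a Feb 29 — 27×365 + 7×366 = 12417 days.
(2300 is not a leap year (divisible by 100 but not 400).)
April 2315: 30 − 27 = 3 days remain.
Then May (31), June (30), July (31), August (31), September (30), October (31), November (30): 31 + 30 + 31 + 31 + 30 + 31 + 30 = 214 days.
December 1–19, 2315: 19 days.
Residual: 236 days.
Total: 12653 days.
12653 mod 7 = 4, so 4 days after Wednesday is Sunday.

Sunday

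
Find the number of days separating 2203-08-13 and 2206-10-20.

Day-of-year of August 13, 2203: 225.
Day-of-year of October 20, 2206: 293.
2203 has 365 days, so 365 − 225 = 140 days remain in 2203.
Full years: 2204: 366; 2205: 365. Sum = 731.
Total: 140 + 731 + 293 = 1164 days.

1164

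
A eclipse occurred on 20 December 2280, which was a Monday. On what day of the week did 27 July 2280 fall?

Count forward from the earlier date (July 27, 2280) to the later (December 20, 2280):
July 2280: 31 − 27 = 4 days remain.
Then August (31), September (30), October (31), November (30): 31 + 30 + 31 + 30 = 122 days.
December 1–20, 2280: 20 days.
Total: 4 + 122 + 20 = 146 days.
146 mod 7 = 6, so 6 days before Monday is Tuesday.

Tuesday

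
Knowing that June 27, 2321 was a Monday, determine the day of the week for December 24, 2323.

Monday

Day-of-year of June 27, 2321: 178.
Day-of-year of December 24, 2323: 358.
2321 has 365 days, so 365 − 178 = 187 days remain in 2321.
Full years: 2322: 365. Sum = 365.
Total: 187 + 365 + 358 = 910 days.
910 is a multiple of 7, so December 24, 2323 falls on the same weekday: Monday.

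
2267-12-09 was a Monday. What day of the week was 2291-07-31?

From December 9, 2267 to December 9, 2290: 23 years, of which 6 contain a Feb 29 — 17×365 + 6×366 = 8401 days.
December 2290: 31 − 9 = 22 days remain.
Then January (31), February 2291 (28), March (31), April (30), May (31), June (30): 31 + 28 + 31 + 30 + 31 + 30 = 181 days.
July 1–31, 2291: 31 days.
Residual: 234 days.
Total: 8635 days.
8635 mod 7 = 4, so 4 days after Monday is Friday.

Friday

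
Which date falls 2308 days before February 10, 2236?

October 16, 2229

Count 2308 days before February 10, 2236:
Day-of-year of October 16, 2229: 289.
Day-of-year of February 10, 2236: 41.
2229 has 365 days, so 365 − 289 = 76 days remain in 2229.
Full years: 2230: 365; 2231: 365; 2232: 366; 2233: 365; 2234: 365; 2235: 365. Sum = 2191.
Total: 76 + 2191 + 41 = 2308 days.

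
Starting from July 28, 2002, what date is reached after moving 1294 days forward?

February 11, 2006

Count 1294 days after July 28, 2002:
Day-of-year of July 28, 2002: 209.
Day-of-year of February 11, 2006: 42.
2002 has 365 days, so 365 − 209 = 156 days remain in 2002.
Full years: 2003: 365; 2004: 366; 2005: 365. Sum = 1096.
Total: 156 + 1096 + 42 = 1294 days.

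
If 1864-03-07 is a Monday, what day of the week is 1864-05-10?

Tuesday

March 1864: 31 − 7 = 24 days remain.
Then April (30): 30 days.
May 1–10, 1864: 10 days.
Total: 24 + 30 + 10 = 64 days.
64 mod 7 = 1, so 1 day after Monday is Tuesday.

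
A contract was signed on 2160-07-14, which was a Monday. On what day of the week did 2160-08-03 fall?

Sunday

July 2160: 31 − 14 = 17 days remain.
August 1–3, 2160: 3 days.
Total: 17 + 3 = 20 days.
20 mod 7 = 6, so 6 days after Monday is Sunday.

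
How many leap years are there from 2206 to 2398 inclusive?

47

Years divisible by 4: 2208, 2212, …, 2396 — 48 in all.
Of these, 2300 is divisible by 100 but not 400, so not leap.
Leap years: 48 − 1 = 47.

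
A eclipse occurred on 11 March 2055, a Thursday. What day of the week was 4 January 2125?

Thursday

Day-of-year of March 11, 2055: 70.
Day-of-year of January 4, 2125: 4.
2055 has 365 days, so 365 − 70 = 295 days remain in 2055.
Full years 2056–2124: 52 common + 17 leap = 52×365 + 17×366 = 25202 days.
Total: 295 + 25202 + 4 = 25501 days.
25501 is a multiple of 7, so 4 January 2125 falls on the same weekday: Thursday.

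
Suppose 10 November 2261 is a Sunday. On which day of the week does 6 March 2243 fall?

Monday

Count forward from the earlier date (March 6, 2243) to the later (November 10, 2261):
From March 6, 2243 to March 6, 2261: 18 years, of which 5 contain a Feb 29 — 13×365 + 5×366 = 6575 days.
March 2261: 31 − 6 = 25 days remain.
Then April (30), May (31), June (30), July (31), August (31), September (30), October (31): 30 + 31 + 30 + 31 + 31 + 30 + 31 = 214 days.
November 1–10, 2261: 10 days.
Residual: 249 days.
Total: 6824 days.
6824 mod 7 = 6, so 6 days before Sunday is Monday.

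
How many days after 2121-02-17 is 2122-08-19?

548

February 17, 2121 → February 17, 2122: 365 days.
February 2122: 28 − 17 = 11 days remain (2122 is not a leap year, so February has 28 days).
Then March (31), April (30), May (31), June (30), July (31): 31 + 30 + 31 + 30 + 31 = 153 days.
August 1–19, 2122: 19 days.
Residual: 183 days.
Total: 548 days.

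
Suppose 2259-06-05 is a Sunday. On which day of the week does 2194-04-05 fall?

Saturday

Count forward from the earlier date (April 5, 2194) to the later (June 5, 2259):
From April 5, 2194 to April 5, 2259: 65 years, of which 15 contain a Feb 29 — 50×365 + 15×366 = 23740 days.
(2200 is not a leap year (divisible by 100 but not 400).)
April 2259: 30 − 5 = 25 days remain.
Then May (31): 31 days.
June 1–5, 2259: 5 days.
Residual: 61 days.
Total: 23801 days.
23801 mod 7 = 1, so 1 day before Sunday is Saturday.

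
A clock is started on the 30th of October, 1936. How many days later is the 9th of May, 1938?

October 1936: 31 − 30 = 1 day remains.
Then 18 full months totalling 546 days.
May 1–9, 1938: 9 days.
Total: 1 + 546 + 9 = 556 days.

556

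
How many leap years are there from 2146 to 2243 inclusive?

23

Years divisible by 4: 2148, 2152, …, 2240 — 24 in all.
Of these, 2200 is divisible by 100 but not 400, so not leap.
Leap years: 24 − 1 = 23.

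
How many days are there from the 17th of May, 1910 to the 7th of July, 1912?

782

Day-of-year of May 17, 1910: 137.
Day-of-year of July 7, 1912: 189.
1910 has 365 days, so 365 − 137 = 228 days remain in 1910.
Full years: 1911: 365. Sum = 365.
Total: 228 + 365 + 189 = 782 days.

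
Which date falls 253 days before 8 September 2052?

30 December 2051

Count 253 days before September 8, 2052:
December 2051: 31 − 30 = 1 day remains.
Then January (31), February 2052 (29), March (31), April (30), May (31), June (30), July (31), August (31): 31 + 29 + 31 + 30 + 31 + 30 + 31 + 31 = 244 days.
September 1–8, 2052: 8 days.
Residual: 253 days.
Total: 253 days.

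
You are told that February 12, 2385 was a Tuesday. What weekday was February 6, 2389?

February 12, 2385 → February 12, 2386: 365 days.
February 12, 2386 → February 12, 2387: 365 days.
February 12, 2387 → February 12, 2388: 365 days.
February 2388: 29 − 12 = 17 days remain (2388 is a leap year, so February has 29 days).
Then 11 full months totalling 337 days.
February 1–6, 2389: 6 days (2389 is not a leap year).
Residual: 360 days.
Total: 1455 days.
1455 mod 7 = 6, so 6 days after Tuesday is Monday.

Monday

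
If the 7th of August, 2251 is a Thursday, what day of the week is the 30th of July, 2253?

Saturday

August 2251: 31 − 7 = 24 days remain.
Then 22 full months totalling 669 days.
July 1–30, 2253: 30 days.
Total: 24 + 669 + 30 = 723 days.
723 mod 7 = 2, so 2 days after Thursday is Saturday.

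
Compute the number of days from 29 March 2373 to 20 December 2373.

266

March 2373: 31 − 29 = 2 days remain.
Then April (30), May (31), June (30), July (31), August (31), September (30), October (31), November (30): 30 + 31 + 30 + 31 + 31 + 30 + 31 + 30 = 244 days.
December 1–20, 2373: 20 days.
Total: 2 + 244 + 20 = 266 days.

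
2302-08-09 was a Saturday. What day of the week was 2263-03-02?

Monday

Count forward from the earlier date (March 2, 2263) to the later (August 9, 2302):
Day-of-year of March 2, 2263: 61.
Day-of-year of August 9, 2302: 221.
2263 has 365 days, so 365 − 61 = 304 days remain in 2263.
Full years 2264–2301: 29 common + 9 leap = 29×365 + 9×366 = 13879 days.
Total: 304 + 13879 + 221 = 14404 days.
14404 mod 7 = 5, so 5 days before Saturday is Monday.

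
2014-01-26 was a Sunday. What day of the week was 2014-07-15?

Tuesday

January 2014: 31 − 26 = 5 days remain.
Then February 2014 (28), March (31), April (30), May (31), June (30): 28 + 31 + 30 + 31 + 30 = 150 days.
July 1–15, 2014: 15 days.
Total: 5 + 150 + 15 = 170 days.
170 mod 7 = 2, so 2 days after Sunday is Tuesday.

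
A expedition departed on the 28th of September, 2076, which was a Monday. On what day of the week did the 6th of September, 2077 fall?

Monday

September 2076: 30 − 28 = 2 days remain.
Then 11 full months totalling 335 days.
September 1–6, 2077: 6 days.
Residual: 343 days.
Total: 343 days.
343 is a multiple of 7, so the 6th of September, 2077 falls on the same weekday: Monday.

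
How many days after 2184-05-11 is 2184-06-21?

May 2184: 31 − 11 = 20 days remain.
June 1–21, 2184: 21 days.
Total: 20 + 21 = 41 days.

41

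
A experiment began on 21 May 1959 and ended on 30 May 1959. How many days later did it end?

9

Within May 1959: 30 − 21 = 9 days.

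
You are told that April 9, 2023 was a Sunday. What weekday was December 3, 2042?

Day-of-year of April 9, 2023: 99.
Day-of-year of December 3, 2042: 337.
2023 has 365 days, so 365 − 99 = 266 days remain in 2023.
Full years 2024–2041: 13 common + 5 leap = 13×365 + 5×366 = 6575 days.
Total: 266 + 6575 + 337 = 7178 days.
7178 mod 7 = 3, so 3 days after Sunday is Wednesday.

Wednesday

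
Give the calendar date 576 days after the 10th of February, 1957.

the 9th of September, 1958

Count 576 days after February 10, 1957:
February 1957: 28 − 10 = 18 days remain (1957 is not a leap year, so February has 28 days).
Then 18 full months totalling 549 days.
September 1–9, 1958: 9 days.
Total: 18 + 549 + 9 = 576 days.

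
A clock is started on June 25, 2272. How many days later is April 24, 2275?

1033

June 25, 2272 → June 25, 2273: 365 days.
June 25, 2273 → June 25, 2274: 365 days.
June 2274: 30 − 25 = 5 days remain.
Then 9 full months totalling 274 days.
April 1–24, 2275: 24 days.
Residual: 303 days.
Total: 1033 days.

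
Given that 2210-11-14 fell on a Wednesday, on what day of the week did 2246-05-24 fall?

Sunday

Day-of-year of November 14, 2210: 318.
Day-of-year of May 24, 2246: 144.
2210 has 365 days, so 365 − 318 = 47 days remain in 2210.
Full years 2211–2245: 26 common + 9 leap = 26×365 + 9×366 = 12784 days.
Total: 47 + 12784 + 144 = 12975 days.
12975 mod 7 = 4, so 4 days after Wednesday is Sunday.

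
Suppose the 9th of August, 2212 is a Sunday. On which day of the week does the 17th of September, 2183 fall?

Wednesday

Count forward from the earlier date (September 17, 2183) to the later (August 9, 2212):
From September 17, 2183 to September 17, 2211: 28 years, of which 6 contain a Feb 29 — 22×365 + 6×366 = 10226 days.
(2200 is not a leap year (divisible by 100 but not 400).)
September 2211: 30 − 17 = 13 days remain.
Then 10 full months totalling 305 days.
August 1–9, 2212: 9 days.
Residual: 327 days.
Total: 10553 days.
10553 mod 7 = 4, so 4 days before Sunday is Wednesday.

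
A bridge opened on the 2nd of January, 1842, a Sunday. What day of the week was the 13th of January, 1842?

Within January 1842: 13 − 2 = 11 days.
11 mod 7 = 4, so 4 days after Sunday is Thursday.

Thursday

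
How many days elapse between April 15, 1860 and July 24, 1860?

100

April 1860: 30 − 15 = 15 days remain.
Then May (31), June (30): 31 + 30 = 61 days.
July 1–24, 1860: 24 days.
Total: 15 + 61 + 24 = 100 days.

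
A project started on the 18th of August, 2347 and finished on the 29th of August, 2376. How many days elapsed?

From August 18, 2347 to August 18, 2376: 29 years, of which 8 contain a Feb 29 — 21×365 + 8×366 = 10593 days.
Within August 2376: 29 − 18 = 11 days.
Total: 10604 days.

10604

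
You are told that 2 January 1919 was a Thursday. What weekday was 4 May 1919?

January 1919: 31 − 2 = 29 days remain.
Then February 1919 (28), March (31), April (30): 28 + 31 + 30 = 89 days.
May 1–4, 1919: 4 days.
Total: 29 + 89 + 4 = 122 days.
122 mod 7 = 3, so 3 days after Thursday is Sunday.

Sunday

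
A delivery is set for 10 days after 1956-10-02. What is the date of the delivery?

1956-10-12

Count 10 days after October 2, 1956:
Within October 1956: 12 − 2 = 10 days.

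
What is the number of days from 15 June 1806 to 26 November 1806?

164

June 1806: 30 − 15 = 15 days remain.
Then July (31), August (31), September (30), October (31): 31 + 31 + 30 + 31 = 123 days.
November 1–26, 1806: 26 days.
Total: 15 + 123 + 26 = 164 days.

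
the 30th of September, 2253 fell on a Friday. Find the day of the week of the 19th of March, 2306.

Monday

From September 30, 2253 to September 30, 2305: 52 years, of which 12 contain a Feb 29 — 40×365 + 12×366 = 18992 days.
(2300 is not a leap year (divisible by 100 but not 400).)
September 2305: 30 − 30 = 0 days remain.
Then October (31), November (30), December (31), January (31), February 2306 (28): 31 + 30 + 31 + 31 + 28 = 151 days.
March 1–19, 2306: 19 days.
Residual: 170 days.
Total: 19162 days.
19162 mod 7 = 3, so 3 days after Friday is Monday.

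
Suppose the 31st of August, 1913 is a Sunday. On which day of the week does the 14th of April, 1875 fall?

Wednesday

Count forward from the earlier date (April 14, 1875) to the later (August 31, 1913):
Day-of-year of April 14, 1875: 104.
Day-of-year of August 31, 1913: 243.
1875 has 365 days, so 365 − 104 = 261 days remain in 1875.
Full years 1876–1912: 28 common + 9 leap = 28×365 + 9×366 = 13514 days.
Total: 261 + 13514 + 243 = 14018 days.
14018 mod 7 = 4, so 4 days before Sunday is Wednesday.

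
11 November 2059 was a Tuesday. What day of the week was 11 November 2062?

Saturday

Day-of-year of November 11, 2059: 315.
Day-of-year of November 11, 2062: 315.
2059 has 365 days, so 365 − 315 = 50 days remain in 2059.
Full years: 2060: 366; 2061: 365. Sum = 731.
Total: 50 + 731 + 315 = 1096 days.
1096 mod 7 = 4, so 4 days after Tuesday is Saturday.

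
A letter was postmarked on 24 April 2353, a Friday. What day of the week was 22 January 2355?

Day-of-year of April 24, 2353: 114.
Day-of-year of January 22, 2355: 22.
2353 has 365 days, so 365 − 114 = 251 days remain in 2353.
Full years: 2354: 365. Sum = 365.
Total: 251 + 365 + 22 = 638 days.
638 mod 7 = 1, so 1 day after Friday is Saturday.

Saturday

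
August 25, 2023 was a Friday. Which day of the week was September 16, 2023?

Saturday

August 2023: 31 − 25 = 6 days remain.
September 1–16, 2023: 16 days.
Total: 6 + 16 = 22 days.
22 mod 7 = 1, so 1 day after Friday is Saturday.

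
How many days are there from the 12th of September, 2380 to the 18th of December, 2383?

1192

Day-of-year of September 12, 2380: 256.
Day-of-year of December 18, 2383: 352.
2380 has 366 days, so 366 − 256 = 110 days remain in 2380.
Full years: 2381: 365; 2382: 365. Sum = 730.
Total: 110 + 730 + 352 = 1192 days.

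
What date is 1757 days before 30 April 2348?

9 July 2343

Count 1757 days before April 30, 2348:
July 9, 2343 → July 9, 2344: 366 days (2344 is a leap year).
July 9, 2344 → July 9, 2345: 365 days.
July 9, 2345 → July 9, 2346: 365 days.
July 9, 2346 → July 9, 2347: 365 days.
July 2347: 31 − 9 = 22 days remain.
Then August (31), September (30), October (31), November (30), December (31), January (31), February 2348 (29), March (31): 31 + 30 + 31 + 30 + 31 + 31 + 29 + 31 = 244 days.
April 1–30, 2348: 30 days.
Residual: 296 days.
Total: 1757 days.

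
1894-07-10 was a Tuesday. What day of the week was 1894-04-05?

Count forward from the earlier date (April 5, 1894) to the later (July 10, 1894):
April 1894: 30 − 5 = 25 days remain.
Then May (31), June (30): 31 + 30 = 61 days.
July 1–10, 1894: 10 days.
Total: 25 + 61 + 10 = 96 days.
96 mod 7 = 5, so 5 days before Tuesday is Thursday.

Thursday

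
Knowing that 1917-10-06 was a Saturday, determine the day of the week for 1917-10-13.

Within October 1917: 13 − 6 = 7 days.
7 is a multiple of 7, so 1917-10-13 falls on the same weekday: Saturday.

Saturday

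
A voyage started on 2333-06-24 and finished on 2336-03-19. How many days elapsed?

999

June 24, 2333 → June 24, 2334: 365 days.
June 24, 2334 → June 24, 2335: 365 days.
June 2335: 30 − 24 = 6 days remain.
Then July (31), August (31), September (30), October (31), November (30), December (31), January (31), February 2336 (29): 31 + 31 + 30 + 31 + 30 + 31 + 31 + 29 = 244 days.
March 1–19, 2336: 19 days.
Residual: 269 days.
Total: 999 days.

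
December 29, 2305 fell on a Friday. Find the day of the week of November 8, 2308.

December 29, 2305 → December 29, 2306: 365 days.
December 29, 2306 → December 29, 2307: 365 days.
December 2307: 31 − 29 = 2 days remain.
Then 10 full months totalling 305 days.
November 1–8, 2308: 8 days.
Residual: 315 days.
Total: 1045 days.
1045 mod 7 = 2, so 2 days after Friday is Sunday.

Sunday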